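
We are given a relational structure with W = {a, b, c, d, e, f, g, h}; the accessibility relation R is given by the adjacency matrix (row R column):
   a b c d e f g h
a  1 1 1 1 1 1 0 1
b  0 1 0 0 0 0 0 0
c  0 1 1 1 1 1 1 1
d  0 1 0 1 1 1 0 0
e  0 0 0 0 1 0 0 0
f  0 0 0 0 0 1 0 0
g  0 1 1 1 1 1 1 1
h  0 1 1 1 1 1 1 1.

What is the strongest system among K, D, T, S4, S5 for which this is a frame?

Serial (axiom D): yes — every world has a successor (e.g. a R a).
Reflexive (axiom T): yes — every world is R-related to itself.
Transitive (axiom 4): no — a R c and c R g, but not a R g.
Euclidean (axiom 5): no — a R b and a R c, but not b R c.
So F validates K, D, T; S4 would additionally require R to be transitive. The strongest is T.

T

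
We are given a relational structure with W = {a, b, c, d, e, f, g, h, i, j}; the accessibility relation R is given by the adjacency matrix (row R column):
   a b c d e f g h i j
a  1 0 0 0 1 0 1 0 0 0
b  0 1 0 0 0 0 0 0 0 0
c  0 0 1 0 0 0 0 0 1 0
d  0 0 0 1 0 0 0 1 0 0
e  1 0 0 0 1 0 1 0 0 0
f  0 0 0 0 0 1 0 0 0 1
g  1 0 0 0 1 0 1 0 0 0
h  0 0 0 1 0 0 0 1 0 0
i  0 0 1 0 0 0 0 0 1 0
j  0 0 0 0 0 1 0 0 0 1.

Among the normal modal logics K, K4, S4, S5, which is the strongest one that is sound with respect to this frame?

Transitive (axiom 4): yes — every two-step R-path is closed by a direct edge.
Reflexive (axiom T): yes — every world is R-related to itself.
Euclidean (axiom 5): yes — any two successors of a common world are R-related.
So F validates K, K4, S4, S5. The strongest is S5.

S5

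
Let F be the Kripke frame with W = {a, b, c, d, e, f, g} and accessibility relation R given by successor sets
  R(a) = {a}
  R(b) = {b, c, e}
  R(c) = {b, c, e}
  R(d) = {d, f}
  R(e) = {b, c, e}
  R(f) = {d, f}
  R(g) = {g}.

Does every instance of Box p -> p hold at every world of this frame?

Yes

Axiom T corresponds to the accessibility relation being reflexive.
Reflexive: yes — every world is R-related to itself.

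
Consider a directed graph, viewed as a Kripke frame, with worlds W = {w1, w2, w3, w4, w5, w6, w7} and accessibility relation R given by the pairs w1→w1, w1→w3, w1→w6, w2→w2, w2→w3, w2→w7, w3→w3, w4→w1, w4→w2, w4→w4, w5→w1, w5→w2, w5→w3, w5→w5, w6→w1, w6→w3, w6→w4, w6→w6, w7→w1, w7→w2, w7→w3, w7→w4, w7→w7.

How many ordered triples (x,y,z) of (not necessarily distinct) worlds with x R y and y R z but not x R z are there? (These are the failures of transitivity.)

11

Enumerating: (w1,w6,w4), (w2,w7,w1), (w2,w7,w4), (w4,w1,w3), (w4,w1,w6), (w4,w2,w3), (w4,w2,w7), (w5,w1,w6), (w5,w2,w7), (w6,w4,w2), (w7,w1,w6).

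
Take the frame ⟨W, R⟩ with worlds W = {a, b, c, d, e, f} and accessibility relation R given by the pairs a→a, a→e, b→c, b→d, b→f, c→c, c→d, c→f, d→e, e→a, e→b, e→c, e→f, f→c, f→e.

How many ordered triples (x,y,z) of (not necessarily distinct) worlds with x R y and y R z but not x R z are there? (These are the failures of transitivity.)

Enumerating: (a,e,b), (a,e,c), (a,e,f), (b,d,e), (b,f,e), (c,d,e), (c,f,e), (d,e,a), (d,e,b), (d,e,c), (d,e,f), (e,a,e), … and 8 more.
Total: 20.

20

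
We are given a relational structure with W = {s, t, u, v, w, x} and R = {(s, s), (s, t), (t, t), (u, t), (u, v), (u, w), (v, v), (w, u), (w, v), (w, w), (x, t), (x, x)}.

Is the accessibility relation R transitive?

Transitive: no — w R u and u R t, but not w R t.

No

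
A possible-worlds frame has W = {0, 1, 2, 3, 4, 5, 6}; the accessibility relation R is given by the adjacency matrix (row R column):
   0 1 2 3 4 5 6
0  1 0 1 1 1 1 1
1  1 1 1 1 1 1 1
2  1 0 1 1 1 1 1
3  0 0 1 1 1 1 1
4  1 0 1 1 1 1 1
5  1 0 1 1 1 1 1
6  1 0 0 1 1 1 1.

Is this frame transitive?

No

Transitive: no — 3 R 2 and 2 R 0, but not 3 R 0.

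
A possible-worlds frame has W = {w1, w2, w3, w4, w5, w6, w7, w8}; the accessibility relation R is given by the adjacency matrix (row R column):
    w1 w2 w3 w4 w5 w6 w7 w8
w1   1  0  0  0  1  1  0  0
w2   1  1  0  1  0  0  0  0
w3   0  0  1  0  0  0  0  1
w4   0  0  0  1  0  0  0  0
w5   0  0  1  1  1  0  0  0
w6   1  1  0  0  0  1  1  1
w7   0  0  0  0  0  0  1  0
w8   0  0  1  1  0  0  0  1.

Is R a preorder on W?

Reflexive: yes — every world is R-related to itself.
Transitive: no — w1 R w5 and w5 R w3, but not w1 R w3.
So R is not a preorder.

No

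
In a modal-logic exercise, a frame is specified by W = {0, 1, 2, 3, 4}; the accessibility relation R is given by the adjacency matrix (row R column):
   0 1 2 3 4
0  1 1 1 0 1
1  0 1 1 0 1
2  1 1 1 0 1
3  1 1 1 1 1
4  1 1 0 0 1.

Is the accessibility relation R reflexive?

Reflexive: yes — every world is R-related to itself.

Yes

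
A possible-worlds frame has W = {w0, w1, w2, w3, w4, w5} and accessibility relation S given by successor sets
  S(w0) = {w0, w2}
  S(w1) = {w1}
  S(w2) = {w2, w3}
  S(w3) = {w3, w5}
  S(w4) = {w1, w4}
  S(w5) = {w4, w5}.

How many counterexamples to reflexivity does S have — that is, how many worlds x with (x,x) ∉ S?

S is reflexive; there are no such worlds.

0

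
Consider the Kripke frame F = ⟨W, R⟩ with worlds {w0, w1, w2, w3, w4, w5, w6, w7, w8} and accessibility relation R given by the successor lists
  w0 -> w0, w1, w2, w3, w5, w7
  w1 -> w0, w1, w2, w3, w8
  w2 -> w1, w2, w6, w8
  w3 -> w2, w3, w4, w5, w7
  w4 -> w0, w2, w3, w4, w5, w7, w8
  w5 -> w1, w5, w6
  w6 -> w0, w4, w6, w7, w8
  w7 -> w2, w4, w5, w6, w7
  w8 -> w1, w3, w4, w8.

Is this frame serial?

Yes

Serial: yes — every world has a successor (e.g. w0 R w0).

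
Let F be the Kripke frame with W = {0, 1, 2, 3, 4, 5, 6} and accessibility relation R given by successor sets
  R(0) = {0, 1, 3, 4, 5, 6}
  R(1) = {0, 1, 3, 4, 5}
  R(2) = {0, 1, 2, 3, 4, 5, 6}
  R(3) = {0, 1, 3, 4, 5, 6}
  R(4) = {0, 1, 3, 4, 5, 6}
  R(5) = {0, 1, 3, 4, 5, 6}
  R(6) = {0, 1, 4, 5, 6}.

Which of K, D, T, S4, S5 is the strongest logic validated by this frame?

T

Serial (axiom D): yes — every world has a successor (e.g. 0 R 0).
Reflexive (axiom T): yes — every world is R-related to itself.
Transitive (axiom 4): no — 1 R 0 and 0 R 6, but not 1 R 6.
Euclidean (axiom 5): no — 0 R 1 and 0 R 6, but not 1 R 6.
So F validates K, D, T; S4 would additionally require R to be transitive. The strongest is T.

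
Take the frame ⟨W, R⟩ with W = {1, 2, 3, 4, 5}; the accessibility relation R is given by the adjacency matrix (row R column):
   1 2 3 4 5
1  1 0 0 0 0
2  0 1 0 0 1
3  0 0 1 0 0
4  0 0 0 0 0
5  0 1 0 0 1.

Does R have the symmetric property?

Symmetric: yes — every pair in R has its reverse in R.

Yes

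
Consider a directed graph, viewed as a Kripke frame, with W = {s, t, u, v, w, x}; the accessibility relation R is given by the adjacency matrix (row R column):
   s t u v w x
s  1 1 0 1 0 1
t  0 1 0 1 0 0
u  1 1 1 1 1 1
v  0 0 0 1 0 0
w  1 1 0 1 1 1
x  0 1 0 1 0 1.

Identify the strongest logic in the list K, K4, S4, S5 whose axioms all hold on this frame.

S4

Transitive (axiom 4): yes — every two-step R-path is closed by a direct edge.
Reflexive (axiom T): yes — every world is R-related to itself.
Euclidean (axiom 5): no — s R t and s R x, but not t R x.
So F validates K, K4, S4; S5 would additionally require R to be Euclidean. The strongest is S4.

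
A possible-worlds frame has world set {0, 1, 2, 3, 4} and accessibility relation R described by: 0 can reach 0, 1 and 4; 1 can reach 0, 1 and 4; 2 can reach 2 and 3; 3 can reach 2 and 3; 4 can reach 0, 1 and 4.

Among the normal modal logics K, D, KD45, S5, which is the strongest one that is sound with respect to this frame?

S5

Serial (axiom D): yes — every world has a successor (e.g. 0 R 0).
Euclidean (axiom 5): yes — any two successors of a common world are R-related.
Transitive (axiom 4): yes — every two-step R-path is closed by a direct edge.
Reflexive (axiom T): yes — every world is R-related to itself.
So F validates K, D, KD45, S5. The strongest is S5.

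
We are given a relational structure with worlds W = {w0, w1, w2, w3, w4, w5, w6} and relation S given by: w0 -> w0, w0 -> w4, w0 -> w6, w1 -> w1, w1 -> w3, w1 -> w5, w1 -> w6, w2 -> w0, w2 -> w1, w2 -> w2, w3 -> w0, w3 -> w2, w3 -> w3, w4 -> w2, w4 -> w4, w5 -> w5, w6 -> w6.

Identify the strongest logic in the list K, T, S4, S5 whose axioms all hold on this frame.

T

Reflexive (axiom T): yes — every world is S-related to itself.
Transitive (axiom 4): no — w0 S w4 and w4 S w2, but not w0 S w2.
Euclidean (axiom 5): no — w0 S w4 and w0 S w6, but not w4 S w6.
So F validates K, T; S4 would additionally require S to be transitive. The strongest is T.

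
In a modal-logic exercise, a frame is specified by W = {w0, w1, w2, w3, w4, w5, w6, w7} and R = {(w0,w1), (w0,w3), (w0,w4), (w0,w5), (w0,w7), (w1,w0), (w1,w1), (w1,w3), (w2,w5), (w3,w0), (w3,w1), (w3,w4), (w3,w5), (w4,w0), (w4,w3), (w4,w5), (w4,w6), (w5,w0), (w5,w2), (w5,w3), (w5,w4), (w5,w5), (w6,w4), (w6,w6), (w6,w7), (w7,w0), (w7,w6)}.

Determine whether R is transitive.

Transitive: no — w0 R w4 and w4 R w6, but not w0 R w6.

No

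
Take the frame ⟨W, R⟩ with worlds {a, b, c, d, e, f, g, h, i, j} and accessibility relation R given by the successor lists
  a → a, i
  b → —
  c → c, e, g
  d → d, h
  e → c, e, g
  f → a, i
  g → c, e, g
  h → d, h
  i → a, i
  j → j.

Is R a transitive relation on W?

Yes

Transitive: yes — every two-step R-path is closed by a direct edge.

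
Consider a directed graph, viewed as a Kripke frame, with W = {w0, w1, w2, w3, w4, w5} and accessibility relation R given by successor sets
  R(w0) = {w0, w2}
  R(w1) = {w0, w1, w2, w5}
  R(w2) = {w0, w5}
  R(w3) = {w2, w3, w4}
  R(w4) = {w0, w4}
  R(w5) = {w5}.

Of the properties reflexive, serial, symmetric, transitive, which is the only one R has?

Reflexive: no — w2 is not related to itself.
Serial: yes — every world has a successor (e.g. w0 R w0).
Symmetric: no — w1 R w0 but not w0 R w1.
Transitive: no — w0 R w2 and w2 R w5, but not w0 R w5.
Only serial holds.

serial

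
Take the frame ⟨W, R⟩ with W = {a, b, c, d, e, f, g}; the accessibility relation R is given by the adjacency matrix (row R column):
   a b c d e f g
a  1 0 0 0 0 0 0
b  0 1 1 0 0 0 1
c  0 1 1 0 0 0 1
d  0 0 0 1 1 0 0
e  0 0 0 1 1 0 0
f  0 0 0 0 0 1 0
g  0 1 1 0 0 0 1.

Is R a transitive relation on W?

Yes

Transitive: yes — every two-step R-path is closed by a direct edge.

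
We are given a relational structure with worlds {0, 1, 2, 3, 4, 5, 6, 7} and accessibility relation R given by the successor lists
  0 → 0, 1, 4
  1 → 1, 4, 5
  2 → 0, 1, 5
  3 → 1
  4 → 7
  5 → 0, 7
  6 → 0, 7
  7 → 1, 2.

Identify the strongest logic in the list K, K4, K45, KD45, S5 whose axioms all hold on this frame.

K

Transitive (axiom 4): no — 0 R 1 and 1 R 5, but not 0 R 5.
Euclidean (axiom 5): no — 0 R 4 and 0 R 1, but not 4 R 1.
Serial (axiom D): yes — every world has a successor (e.g. 0 R 0).
Reflexive (axiom T): no — 2 is not related to itself.
So F validates K; K4 would additionally require R to be transitive. The strongest is K.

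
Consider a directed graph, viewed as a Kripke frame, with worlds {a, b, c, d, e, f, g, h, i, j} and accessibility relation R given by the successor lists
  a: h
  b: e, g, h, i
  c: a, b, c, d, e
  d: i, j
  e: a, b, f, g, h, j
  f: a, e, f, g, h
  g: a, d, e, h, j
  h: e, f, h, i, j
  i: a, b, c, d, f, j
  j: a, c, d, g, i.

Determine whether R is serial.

Serial: yes — every world has a successor (e.g. a R h).

Yes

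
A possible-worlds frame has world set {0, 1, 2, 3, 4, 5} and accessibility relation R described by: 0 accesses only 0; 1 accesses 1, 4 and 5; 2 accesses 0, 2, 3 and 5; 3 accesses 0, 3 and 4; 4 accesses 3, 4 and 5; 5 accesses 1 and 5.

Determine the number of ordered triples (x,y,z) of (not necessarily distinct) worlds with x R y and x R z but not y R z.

16

Enumerating: (1,4,1), (1,5,4), (2,0,2), (2,0,3), (2,0,5), (2,3,2), (2,3,5), (2,5,0), (2,5,2), (2,5,3), (3,0,3), (3,0,4), (3,4,0), (4,3,5), (4,5,3), (4,5,4).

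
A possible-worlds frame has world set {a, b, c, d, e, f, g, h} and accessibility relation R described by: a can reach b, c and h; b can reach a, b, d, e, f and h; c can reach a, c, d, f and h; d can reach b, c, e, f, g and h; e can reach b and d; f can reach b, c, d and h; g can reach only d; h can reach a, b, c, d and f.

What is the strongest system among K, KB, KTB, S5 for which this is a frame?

Symmetric (axiom B): yes — every pair in R has its reverse in R.
Reflexive (axiom T): no — a is not related to itself.
Euclidean (axiom 5): no — a R b and a R c, but not b R c.
So F validates K, KB; KTB would additionally require R to be reflexive. The strongest is KB.

KB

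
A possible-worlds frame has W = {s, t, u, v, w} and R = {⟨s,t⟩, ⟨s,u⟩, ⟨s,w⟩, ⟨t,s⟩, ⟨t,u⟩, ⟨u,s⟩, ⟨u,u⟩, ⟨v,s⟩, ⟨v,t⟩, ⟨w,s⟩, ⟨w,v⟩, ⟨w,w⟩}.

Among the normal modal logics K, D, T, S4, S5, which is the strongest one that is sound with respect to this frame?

Serial (axiom D): yes — every world has a successor (e.g. s R t).
Reflexive (axiom T): no — s is not related to itself.
Transitive (axiom 4): no — s R w and w R v, but not s R v.
Euclidean (axiom 5): no — s R t and s R w, but not t R w.
So F validates K, D; T would additionally require R to be reflexive. The strongest is D.

D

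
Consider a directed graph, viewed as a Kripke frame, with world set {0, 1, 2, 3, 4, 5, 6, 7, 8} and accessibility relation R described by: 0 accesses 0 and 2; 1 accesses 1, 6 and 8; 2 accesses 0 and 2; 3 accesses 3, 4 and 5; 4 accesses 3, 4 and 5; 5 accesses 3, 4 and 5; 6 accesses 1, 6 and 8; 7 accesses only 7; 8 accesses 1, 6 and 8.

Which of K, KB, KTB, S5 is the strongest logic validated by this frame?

Symmetric (axiom B): yes — every pair in R has its reverse in R.
Reflexive (axiom T): yes — every world is R-related to itself.
Euclidean (axiom 5): yes — any two successors of a common world are R-related.
So F validates K, KB, KTB, S5. The strongest is S5.

S5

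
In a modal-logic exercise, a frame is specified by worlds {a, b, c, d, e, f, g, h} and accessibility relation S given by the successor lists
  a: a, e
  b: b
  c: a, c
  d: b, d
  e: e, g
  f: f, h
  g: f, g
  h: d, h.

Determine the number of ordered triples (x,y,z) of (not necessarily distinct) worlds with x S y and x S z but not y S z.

7

Enumerating: (a,e,a), (c,a,c), (d,b,d), (e,g,e), (f,h,f), (g,f,g), (h,d,h).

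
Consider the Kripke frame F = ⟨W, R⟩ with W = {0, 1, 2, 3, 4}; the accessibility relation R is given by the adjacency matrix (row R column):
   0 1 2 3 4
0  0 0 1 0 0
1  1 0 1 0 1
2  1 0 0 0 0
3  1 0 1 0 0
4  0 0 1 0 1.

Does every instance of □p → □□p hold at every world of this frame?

No

The schema 4 characterises exactly the transitive frames.
Transitive: no — 4 R 2 and 2 R 0, but not 4 R 0.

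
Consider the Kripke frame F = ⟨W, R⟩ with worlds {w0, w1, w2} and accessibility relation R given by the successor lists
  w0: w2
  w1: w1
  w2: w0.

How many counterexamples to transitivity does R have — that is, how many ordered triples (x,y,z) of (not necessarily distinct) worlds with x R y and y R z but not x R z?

2

Enumerating: (w0,w2,w0), (w2,w0,w2).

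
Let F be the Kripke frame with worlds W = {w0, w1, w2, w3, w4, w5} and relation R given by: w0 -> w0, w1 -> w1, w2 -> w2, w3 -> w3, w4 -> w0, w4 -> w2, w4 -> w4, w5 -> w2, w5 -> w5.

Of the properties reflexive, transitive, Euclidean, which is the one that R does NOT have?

Euclidean

Reflexive: yes — every world is R-related to itself.
Transitive: yes — every two-step R-path is closed by a direct edge.
Euclidean: no — w4 R w0 and w4 R w2, but not w0 R w2.
Only Euclidean fails.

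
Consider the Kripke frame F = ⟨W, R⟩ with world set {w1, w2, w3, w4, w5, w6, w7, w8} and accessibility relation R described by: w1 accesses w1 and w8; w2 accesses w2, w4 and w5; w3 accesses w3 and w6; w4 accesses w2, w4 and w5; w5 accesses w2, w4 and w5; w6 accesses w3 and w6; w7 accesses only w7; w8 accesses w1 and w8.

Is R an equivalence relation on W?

Yes

Reflexive: yes — every world is R-related to itself.
Symmetric: yes — every pair in R has its reverse in R.
Transitive: yes — every two-step R-path is closed by a direct edge.
So R is an equivalence relation.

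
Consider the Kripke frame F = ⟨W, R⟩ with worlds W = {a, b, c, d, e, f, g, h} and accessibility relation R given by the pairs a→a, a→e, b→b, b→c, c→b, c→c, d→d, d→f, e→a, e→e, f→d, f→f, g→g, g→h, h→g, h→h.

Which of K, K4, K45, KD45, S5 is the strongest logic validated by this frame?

S5

Transitive (axiom 4): yes — every two-step R-path is closed by a direct edge.
Euclidean (axiom 5): yes — any two successors of a common world are R-related.
Serial (axiom D): yes — every world has a successor (e.g. a R a).
Reflexive (axiom T): yes — every world is R-related to itself.
So F validates K, K4, K45, KD45, S5. The strongest is S5.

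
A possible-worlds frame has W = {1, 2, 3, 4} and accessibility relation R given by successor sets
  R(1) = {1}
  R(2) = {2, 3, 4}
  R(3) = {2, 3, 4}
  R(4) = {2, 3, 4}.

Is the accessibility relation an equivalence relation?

Yes

Reflexive: yes — every world is R-related to itself.
Symmetric: yes — every pair in R has its reverse in R.
Transitive: yes — every two-step R-path is closed by a direct edge.
So R is an equivalence relation.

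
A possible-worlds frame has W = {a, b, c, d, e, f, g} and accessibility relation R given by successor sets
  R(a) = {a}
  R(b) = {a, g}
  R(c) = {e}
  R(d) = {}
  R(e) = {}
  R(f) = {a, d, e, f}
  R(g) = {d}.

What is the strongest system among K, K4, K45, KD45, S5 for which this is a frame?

K

Transitive (axiom 4): no — b R g and g R d, but not b R d.
Euclidean (axiom 5): no — b R a and b R g, but not a R g.
Serial (axiom D): no — d has no R-successor.
Reflexive (axiom T): no — b is not related to itself.
So F validates K; K4 would additionally require R to be transitive. The strongest is K.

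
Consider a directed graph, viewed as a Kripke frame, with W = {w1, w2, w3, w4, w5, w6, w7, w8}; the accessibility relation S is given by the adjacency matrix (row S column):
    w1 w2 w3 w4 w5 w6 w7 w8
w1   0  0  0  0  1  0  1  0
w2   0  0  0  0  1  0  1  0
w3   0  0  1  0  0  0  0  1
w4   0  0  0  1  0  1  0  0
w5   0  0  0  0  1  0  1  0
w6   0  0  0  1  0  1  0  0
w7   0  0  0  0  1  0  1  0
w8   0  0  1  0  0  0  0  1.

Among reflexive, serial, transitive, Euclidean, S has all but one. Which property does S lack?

reflexive

Reflexive: no — w1 is not related to itself.
Serial: yes — every world has a successor (e.g. w1 S w5).
Transitive: yes — every two-step S-path is closed by a direct edge.
Euclidean: yes — any two successors of a common world are S-related.
Only reflexive fails.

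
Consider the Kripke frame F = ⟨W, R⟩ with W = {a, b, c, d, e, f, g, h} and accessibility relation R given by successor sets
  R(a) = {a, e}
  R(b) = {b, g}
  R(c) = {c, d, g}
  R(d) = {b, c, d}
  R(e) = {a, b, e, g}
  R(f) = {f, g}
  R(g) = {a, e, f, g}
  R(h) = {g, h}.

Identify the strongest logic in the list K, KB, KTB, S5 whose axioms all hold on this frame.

Symmetric (axiom B): no — b R g but not g R b.
Reflexive (axiom T): yes — every world is R-related to itself.
Euclidean (axiom 5): no — c R d and c R g, but not d R g.
So F validates K; KB would additionally require R to be symmetric. The strongest is K.

K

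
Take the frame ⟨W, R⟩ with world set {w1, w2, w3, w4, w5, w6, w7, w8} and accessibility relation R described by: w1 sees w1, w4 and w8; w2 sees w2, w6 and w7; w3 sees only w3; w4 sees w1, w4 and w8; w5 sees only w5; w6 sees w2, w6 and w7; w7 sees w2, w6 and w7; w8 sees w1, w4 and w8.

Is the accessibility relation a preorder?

Yes

Reflexive: yes — every world is R-related to itself.
Transitive: yes — every two-step R-path is closed by a direct edge.
So R is a preorder.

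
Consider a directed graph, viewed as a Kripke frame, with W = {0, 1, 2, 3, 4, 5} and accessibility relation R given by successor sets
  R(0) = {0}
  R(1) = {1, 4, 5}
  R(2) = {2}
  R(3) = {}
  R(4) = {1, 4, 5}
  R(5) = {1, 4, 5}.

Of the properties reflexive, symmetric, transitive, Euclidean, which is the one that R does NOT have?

reflexive

Reflexive: no — 3 is not related to itself.
Symmetric: yes — every pair in R has its reverse in R.
Transitive: yes — every two-step R-path is closed by a direct edge.
Euclidean: yes — any two successors of a common world are R-related.
Only reflexive fails.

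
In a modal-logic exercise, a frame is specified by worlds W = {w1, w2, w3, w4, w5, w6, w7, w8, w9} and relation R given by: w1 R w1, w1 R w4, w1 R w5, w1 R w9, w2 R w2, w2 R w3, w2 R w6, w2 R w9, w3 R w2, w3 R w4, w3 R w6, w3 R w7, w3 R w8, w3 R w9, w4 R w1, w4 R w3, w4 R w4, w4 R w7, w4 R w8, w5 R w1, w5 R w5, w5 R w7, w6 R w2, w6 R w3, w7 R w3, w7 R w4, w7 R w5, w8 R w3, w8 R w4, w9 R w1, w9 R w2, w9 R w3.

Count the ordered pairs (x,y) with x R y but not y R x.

0

R is symmetric; there are no such tuples.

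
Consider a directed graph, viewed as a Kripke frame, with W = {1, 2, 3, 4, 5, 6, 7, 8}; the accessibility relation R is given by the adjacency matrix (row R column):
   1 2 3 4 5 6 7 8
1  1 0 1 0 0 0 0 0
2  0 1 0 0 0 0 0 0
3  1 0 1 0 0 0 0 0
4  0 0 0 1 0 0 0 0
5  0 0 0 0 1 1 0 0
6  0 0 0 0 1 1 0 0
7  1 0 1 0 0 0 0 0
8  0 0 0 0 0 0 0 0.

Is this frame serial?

No

Serial: no — 8 has no R-successor.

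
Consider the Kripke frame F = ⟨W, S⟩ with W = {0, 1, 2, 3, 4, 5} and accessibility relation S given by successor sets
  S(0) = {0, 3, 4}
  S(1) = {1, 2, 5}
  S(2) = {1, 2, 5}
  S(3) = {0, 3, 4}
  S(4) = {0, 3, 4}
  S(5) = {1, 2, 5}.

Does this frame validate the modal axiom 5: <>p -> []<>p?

Yes

The schema 5 characterises exactly the Euclidean frames.
Euclidean: yes — any two successors of a common world are S-related.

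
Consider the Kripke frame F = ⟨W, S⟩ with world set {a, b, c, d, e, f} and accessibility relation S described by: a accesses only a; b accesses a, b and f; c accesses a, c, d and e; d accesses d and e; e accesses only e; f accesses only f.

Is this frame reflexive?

Reflexive: yes — every world is S-related to itself.

Yes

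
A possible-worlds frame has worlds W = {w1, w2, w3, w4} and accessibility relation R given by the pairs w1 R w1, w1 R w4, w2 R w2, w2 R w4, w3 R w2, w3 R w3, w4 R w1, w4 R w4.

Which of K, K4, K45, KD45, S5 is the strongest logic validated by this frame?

K

Transitive (axiom 4): no — w2 R w4 and w4 R w1, but not w2 R w1.
Euclidean (axiom 5): no — w2 R w4 and w2 R w2, but not w4 R w2.
Serial (axiom D): yes — every world has a successor (e.g. w1 R w1).
Reflexive (axiom T): yes — every world is R-related to itself.
So F validates K; K4 would additionally require R to be transitive. The strongest is K.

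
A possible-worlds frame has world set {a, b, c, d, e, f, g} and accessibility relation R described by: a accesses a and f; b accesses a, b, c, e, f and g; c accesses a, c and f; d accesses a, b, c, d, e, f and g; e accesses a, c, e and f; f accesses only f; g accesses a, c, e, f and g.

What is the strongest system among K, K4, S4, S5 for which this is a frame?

Transitive (axiom 4): yes — every two-step R-path is closed by a direct edge.
Reflexive (axiom T): yes — every world is R-related to itself.
Euclidean (axiom 5): no — b R a and b R c, but not a R c.
So F validates K, K4, S4; S5 would additionally require R to be Euclidean. The strongest is S4.

S4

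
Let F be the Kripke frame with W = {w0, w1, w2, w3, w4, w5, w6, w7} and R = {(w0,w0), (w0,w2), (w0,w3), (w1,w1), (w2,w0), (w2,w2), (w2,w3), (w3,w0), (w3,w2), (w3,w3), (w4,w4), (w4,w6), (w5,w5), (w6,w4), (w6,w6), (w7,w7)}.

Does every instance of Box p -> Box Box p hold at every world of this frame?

The schema 4 characterises exactly the transitive frames.
Transitive: yes — every two-step R-path is closed by a direct edge.

Yes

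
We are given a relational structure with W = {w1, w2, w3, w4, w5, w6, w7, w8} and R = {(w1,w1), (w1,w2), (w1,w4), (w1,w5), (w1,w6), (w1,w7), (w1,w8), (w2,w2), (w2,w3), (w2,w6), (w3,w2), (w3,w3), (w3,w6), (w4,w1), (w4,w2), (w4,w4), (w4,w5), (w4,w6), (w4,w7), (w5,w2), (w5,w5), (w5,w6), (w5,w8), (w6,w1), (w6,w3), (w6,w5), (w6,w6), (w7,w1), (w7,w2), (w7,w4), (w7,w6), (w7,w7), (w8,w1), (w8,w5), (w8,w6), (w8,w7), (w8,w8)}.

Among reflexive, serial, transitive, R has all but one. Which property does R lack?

transitive

Reflexive: yes — every world is R-related to itself.
Serial: yes — every world has a successor (e.g. w1 R w1).
Transitive: no — w1 R w2 and w2 R w3, but not w1 R w3.
Only transitive fails.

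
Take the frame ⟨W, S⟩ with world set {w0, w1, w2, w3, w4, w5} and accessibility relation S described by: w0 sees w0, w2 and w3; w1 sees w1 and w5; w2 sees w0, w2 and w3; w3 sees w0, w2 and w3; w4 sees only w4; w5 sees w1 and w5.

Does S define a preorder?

Reflexive: yes — every world is S-related to itself.
Transitive: yes — every two-step S-path is closed by a direct edge.
So S is a preorder.

Yes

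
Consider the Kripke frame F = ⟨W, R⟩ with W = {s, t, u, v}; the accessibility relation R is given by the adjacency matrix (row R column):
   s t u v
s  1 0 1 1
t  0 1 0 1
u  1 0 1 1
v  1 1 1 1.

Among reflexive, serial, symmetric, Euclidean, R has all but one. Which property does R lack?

Euclidean

Reflexive: yes — every world is R-related to itself.
Serial: yes — every world has a successor (e.g. s R s).
Symmetric: yes — every pair in R has its reverse in R.
Euclidean: no — v R s and v R t, but not s R t.
Only Euclidean fails.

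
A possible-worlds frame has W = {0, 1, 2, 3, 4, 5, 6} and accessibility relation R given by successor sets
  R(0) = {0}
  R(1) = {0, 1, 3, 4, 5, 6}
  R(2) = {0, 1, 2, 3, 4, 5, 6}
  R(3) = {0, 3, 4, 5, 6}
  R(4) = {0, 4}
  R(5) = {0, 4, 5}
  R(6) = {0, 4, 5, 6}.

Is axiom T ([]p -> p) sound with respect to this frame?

Axiom T corresponds to the accessibility relation being reflexive.
Reflexive: yes — every world is R-related to itself.

Yes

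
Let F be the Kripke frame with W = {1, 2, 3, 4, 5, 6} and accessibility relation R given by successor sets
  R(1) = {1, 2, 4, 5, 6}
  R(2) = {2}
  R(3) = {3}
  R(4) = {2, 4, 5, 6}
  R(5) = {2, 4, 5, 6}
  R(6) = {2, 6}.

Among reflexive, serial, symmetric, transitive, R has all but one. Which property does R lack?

Reflexive: yes — every world is R-related to itself.
Serial: yes — every world has a successor (e.g. 1 R 1).
Symmetric: no — 1 R 2 but not 2 R 1.
Transitive: yes — every two-step R-path is closed by a direct edge.
Only symmetric fails.

symmetric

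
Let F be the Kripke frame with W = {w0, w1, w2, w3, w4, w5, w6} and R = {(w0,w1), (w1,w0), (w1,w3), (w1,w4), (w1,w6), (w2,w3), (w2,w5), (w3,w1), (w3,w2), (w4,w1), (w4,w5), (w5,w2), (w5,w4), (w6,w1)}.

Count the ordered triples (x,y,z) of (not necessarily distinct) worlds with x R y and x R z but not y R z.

34

Enumerating: (w0,w1,w1), (w1,w0,w0), (w1,w0,w3), (w1,w0,w4), (w1,w0,w6), (w1,w3,w0), (w1,w3,w3), (w1,w3,w4), (w1,w3,w6), (w1,w4,w0), (w1,w4,w3), (w1,w4,w4), … and 22 more.
Total: 34.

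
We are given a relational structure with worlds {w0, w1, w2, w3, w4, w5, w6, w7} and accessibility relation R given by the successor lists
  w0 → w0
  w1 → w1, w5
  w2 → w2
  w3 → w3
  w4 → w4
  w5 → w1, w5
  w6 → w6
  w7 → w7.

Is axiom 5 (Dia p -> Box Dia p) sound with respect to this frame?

Yes

By correspondence theory, 5 is valid on a frame iff R is Euclidean.
Euclidean: yes — any two successors of a common world are R-related.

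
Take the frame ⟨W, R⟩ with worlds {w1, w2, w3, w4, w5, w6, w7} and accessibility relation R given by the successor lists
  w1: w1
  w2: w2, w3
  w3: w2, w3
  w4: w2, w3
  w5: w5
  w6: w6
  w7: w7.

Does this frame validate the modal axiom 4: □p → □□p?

Yes

The schema 4 characterises exactly the transitive frames.
Transitive: yes — every two-step R-path is closed by a direct edge.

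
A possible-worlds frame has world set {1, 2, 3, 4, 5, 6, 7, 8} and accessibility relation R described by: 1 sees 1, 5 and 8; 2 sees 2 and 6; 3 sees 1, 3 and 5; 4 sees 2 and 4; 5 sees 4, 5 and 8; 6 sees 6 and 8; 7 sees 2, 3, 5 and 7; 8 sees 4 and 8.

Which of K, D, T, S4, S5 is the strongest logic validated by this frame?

Serial (axiom D): yes — every world has a successor (e.g. 1 R 1).
Reflexive (axiom T): yes — every world is R-related to itself.
Transitive (axiom 4): no — 1 R 5 and 5 R 4, but not 1 R 4.
Euclidean (axiom 5): no — 1 R 8 and 1 R 5, but not 8 R 5.
So F validates K, D, T; S4 would additionally require R to be transitive. The strongest is T.

T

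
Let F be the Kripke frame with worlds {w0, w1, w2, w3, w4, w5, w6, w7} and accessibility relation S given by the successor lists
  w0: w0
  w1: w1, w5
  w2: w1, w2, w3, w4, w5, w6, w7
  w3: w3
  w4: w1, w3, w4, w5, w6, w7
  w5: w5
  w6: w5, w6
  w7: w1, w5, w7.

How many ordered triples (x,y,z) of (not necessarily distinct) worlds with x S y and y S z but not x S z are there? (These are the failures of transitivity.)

S is transitive; there are no such tuples.

0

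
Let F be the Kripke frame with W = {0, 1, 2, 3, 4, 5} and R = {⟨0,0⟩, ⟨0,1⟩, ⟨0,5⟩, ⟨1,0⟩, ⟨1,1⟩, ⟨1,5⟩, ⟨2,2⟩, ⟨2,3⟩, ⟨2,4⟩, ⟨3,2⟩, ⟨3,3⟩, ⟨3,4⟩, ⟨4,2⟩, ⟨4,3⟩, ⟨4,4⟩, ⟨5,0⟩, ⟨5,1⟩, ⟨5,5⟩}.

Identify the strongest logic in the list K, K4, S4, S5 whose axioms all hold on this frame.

Transitive (axiom 4): yes — every two-step R-path is closed by a direct edge.
Reflexive (axiom T): yes — every world is R-related to itself.
Euclidean (axiom 5): yes — any two successors of a common world are R-related.
So F validates K, K4, S4, S5. The strongest is S5.

S5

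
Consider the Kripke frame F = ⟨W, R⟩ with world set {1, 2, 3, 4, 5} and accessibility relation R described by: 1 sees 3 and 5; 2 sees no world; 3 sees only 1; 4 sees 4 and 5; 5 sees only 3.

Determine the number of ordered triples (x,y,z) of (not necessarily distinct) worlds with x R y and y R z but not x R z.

Enumerating: (1,3,1), (3,1,3), (3,1,5), (4,5,3), (5,3,1).

5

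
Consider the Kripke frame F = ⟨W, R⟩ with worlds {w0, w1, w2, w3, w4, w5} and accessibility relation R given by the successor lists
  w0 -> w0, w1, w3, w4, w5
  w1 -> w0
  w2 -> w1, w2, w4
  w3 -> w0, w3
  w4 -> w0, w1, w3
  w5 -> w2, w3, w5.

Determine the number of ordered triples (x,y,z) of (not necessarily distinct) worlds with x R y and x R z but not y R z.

Enumerating: (w0,w1,w1), (w0,w1,w3), (w0,w1,w4), (w0,w1,w5), (w0,w3,w1), (w0,w3,w4), (w0,w3,w5), (w0,w4,w4), (w0,w4,w5), (w0,w5,w0), (w0,w5,w1), (w0,w5,w4), … and 12 more.
Total: 24.

24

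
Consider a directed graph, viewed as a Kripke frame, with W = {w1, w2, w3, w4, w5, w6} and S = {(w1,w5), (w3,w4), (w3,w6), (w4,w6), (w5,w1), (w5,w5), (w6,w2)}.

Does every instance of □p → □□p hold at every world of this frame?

No

By correspondence theory, 4 is valid on a frame iff S is transitive.
Transitive: no — w3 S w6 and w6 S w2, but not w3 S w2.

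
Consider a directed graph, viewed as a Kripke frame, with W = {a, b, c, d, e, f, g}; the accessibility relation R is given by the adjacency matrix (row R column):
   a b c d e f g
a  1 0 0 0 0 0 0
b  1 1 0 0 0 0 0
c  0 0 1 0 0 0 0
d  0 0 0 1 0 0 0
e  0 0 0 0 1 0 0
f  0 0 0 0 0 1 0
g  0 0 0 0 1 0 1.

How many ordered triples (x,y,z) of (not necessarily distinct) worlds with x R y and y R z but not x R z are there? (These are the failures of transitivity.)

0

R is transitive; there are no such tuples.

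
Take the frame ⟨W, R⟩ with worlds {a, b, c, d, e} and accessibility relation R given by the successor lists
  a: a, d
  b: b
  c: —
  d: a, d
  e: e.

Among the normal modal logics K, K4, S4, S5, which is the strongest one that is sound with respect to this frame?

Transitive (axiom 4): yes — every two-step R-path is closed by a direct edge.
Reflexive (axiom T): no — c is not related to itself.
Euclidean (axiom 5): yes — any two successors of a common world are R-related.
So F validates K, K4; S4 would additionally require R to be reflexive. The strongest is K4.

K4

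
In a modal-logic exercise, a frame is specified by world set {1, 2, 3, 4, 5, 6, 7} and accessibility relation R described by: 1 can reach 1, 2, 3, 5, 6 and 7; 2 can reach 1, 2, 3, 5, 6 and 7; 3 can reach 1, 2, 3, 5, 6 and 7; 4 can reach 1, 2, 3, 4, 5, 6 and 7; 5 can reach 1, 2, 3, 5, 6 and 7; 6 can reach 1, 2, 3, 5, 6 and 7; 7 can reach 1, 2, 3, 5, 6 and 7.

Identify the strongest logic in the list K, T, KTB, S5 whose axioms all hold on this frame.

T

Reflexive (axiom T): yes — every world is R-related to itself.
Symmetric (axiom B): no — 4 R 1 but not 1 R 4.
Euclidean (axiom 5): no — 4 R 1 and 4 R 4, but not 1 R 4.
So F validates K, T; KTB would additionally require R to be symmetric. The strongest is T.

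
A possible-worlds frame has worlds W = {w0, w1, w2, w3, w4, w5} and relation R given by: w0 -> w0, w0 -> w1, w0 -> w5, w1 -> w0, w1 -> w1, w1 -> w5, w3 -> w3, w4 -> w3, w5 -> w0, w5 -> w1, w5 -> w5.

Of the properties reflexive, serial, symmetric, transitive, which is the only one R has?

transitive

Reflexive: no — w2 is not related to itself.
Serial: no — w2 has no R-successor.
Symmetric: no — w4 R w3 but not w3 R w4.
Transitive: yes — every two-step R-path is closed by a direct edge.
Only transitive holds.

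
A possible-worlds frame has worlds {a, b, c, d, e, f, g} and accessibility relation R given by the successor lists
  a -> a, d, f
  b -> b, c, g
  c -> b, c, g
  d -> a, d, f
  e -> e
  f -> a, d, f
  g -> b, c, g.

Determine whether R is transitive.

Transitive: yes — every two-step R-path is closed by a direct edge.

Yes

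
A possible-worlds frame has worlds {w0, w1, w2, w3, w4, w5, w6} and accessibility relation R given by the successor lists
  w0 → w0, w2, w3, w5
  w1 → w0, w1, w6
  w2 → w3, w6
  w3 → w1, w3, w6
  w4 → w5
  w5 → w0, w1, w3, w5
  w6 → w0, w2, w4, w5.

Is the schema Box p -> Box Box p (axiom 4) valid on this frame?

The schema 4 characterises exactly the transitive frames.
Transitive: no — w0 R w2 and w2 R w6, but not w0 R w6.

No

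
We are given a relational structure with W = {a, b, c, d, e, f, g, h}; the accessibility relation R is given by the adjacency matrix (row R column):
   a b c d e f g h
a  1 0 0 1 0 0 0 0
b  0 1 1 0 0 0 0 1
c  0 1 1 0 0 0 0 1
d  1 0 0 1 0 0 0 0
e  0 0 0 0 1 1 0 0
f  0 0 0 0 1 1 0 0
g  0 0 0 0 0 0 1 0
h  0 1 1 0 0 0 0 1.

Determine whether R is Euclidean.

Euclidean: yes — any two successors of a common world are R-related.

Yes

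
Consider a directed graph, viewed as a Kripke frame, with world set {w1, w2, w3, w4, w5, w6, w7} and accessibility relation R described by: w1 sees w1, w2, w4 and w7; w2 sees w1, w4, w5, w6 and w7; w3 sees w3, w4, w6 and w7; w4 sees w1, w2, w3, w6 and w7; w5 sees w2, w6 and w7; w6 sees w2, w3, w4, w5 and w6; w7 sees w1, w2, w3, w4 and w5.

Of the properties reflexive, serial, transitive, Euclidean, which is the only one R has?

Reflexive: no — w2 is not related to itself.
Serial: yes — every world has a successor (e.g. w1 R w1).
Transitive: no — w1 R w2 and w2 R w5, but not w1 R w5.
Euclidean: no — w2 R w1 and w2 R w5, but not w1 R w5.
Only serial holds.

serial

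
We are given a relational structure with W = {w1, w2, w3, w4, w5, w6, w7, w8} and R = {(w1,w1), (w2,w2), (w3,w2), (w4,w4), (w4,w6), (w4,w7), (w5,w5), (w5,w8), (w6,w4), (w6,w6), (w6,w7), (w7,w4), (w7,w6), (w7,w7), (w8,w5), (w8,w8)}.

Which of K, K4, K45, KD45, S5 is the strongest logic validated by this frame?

Transitive (axiom 4): yes — every two-step R-path is closed by a direct edge.
Euclidean (axiom 5): yes — any two successors of a common world are R-related.
Serial (axiom D): yes — every world has a successor (e.g. w1 R w1).
Reflexive (axiom T): no — w3 is not related to itself.
So F validates K, K4, K45, KD45; S5 would additionally require R to be reflexive. The strongest is KD45.

KD45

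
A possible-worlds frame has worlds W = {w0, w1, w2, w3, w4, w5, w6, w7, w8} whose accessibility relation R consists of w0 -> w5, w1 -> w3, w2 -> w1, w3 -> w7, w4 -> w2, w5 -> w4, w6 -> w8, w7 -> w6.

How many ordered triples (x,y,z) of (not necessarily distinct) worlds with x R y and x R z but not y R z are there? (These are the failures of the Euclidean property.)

8

Enumerating: (w0,w5,w5), (w1,w3,w3), (w2,w1,w1), (w3,w7,w7), (w4,w2,w2), (w5,w4,w4), (w6,w8,w8), (w7,w6,w6).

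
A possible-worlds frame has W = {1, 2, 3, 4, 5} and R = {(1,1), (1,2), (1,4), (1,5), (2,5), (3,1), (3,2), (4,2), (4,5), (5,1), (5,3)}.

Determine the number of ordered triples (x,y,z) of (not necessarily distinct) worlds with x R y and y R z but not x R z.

12

Enumerating: (1,5,3), (2,5,1), (2,5,3), (3,1,4), (3,1,5), (3,2,5), (4,5,1), (4,5,3), (5,1,2), (5,1,4), (5,1,5), (5,3,2).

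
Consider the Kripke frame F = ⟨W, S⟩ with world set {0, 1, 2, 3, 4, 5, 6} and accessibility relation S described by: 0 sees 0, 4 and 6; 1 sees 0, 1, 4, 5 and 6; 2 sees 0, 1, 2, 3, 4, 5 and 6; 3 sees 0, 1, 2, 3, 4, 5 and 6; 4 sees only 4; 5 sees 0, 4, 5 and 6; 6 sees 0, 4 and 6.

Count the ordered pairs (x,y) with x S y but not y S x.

Enumerating: (0,4), (1,0), (1,4), (1,5), (1,6), (2,0), (2,1), (2,4), (2,5), (2,6), (3,0), (3,1), … and 7 more.
Total: 19.

19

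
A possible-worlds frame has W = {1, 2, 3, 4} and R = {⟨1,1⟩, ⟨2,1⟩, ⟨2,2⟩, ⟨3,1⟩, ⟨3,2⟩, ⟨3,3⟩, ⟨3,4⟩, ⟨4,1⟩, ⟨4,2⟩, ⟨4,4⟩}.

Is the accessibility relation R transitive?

Yes

Transitive: yes — every two-step R-path is closed by a direct edge.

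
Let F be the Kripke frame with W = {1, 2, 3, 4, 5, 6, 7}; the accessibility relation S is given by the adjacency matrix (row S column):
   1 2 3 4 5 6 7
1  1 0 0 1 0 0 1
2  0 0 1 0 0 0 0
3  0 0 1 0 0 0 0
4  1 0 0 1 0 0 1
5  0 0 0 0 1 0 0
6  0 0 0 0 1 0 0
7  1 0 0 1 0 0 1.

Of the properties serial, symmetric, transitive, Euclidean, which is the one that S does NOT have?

Serial: yes — every world has a successor (e.g. 1 S 1).
Symmetric: no — 2 S 3 but not 3 S 2.
Transitive: yes — every two-step S-path is closed by a direct edge.
Euclidean: yes — any two successors of a common world are S-related.
Only symmetric fails.

symmetric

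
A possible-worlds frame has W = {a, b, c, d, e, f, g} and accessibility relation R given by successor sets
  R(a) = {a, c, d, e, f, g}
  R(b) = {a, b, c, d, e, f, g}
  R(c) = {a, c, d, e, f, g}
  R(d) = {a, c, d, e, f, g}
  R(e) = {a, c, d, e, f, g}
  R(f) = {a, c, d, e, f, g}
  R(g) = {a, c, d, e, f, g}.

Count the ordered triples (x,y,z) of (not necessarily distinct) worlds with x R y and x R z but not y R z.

6

Enumerating: (b,a,b), (b,c,b), (b,d,b), (b,e,b), (b,f,b), (b,g,b).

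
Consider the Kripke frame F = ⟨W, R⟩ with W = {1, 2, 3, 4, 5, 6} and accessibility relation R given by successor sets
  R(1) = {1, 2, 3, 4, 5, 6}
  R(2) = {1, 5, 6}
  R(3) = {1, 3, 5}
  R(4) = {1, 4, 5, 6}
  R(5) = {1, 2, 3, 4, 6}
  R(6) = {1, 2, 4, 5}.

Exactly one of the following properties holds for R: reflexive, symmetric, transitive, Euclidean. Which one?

Reflexive: no — 2 is not related to itself.
Symmetric: yes — every pair in R has its reverse in R.
Transitive: no — 2 R 1 and 1 R 3, but not 2 R 3.
Euclidean: no — 1 R 2 and 1 R 3, but not 2 R 3.
Only symmetric holds.

symmetric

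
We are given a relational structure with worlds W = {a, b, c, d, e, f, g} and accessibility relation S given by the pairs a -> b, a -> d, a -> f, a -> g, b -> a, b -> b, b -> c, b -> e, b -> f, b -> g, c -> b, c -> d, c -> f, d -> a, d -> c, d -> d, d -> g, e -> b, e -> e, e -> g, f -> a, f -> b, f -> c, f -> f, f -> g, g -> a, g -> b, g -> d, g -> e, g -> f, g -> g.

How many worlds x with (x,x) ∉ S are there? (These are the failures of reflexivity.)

Enumerating: a, c.

2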